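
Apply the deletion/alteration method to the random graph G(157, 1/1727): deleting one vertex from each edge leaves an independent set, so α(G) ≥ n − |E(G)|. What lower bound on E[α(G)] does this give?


E[|E(G)|] = C(157, 2)·p = 12246 · (1/1727) = 78/11.
E[α(G)] ≥ n − E[|E(G)|] = 157 − 78/11 = 1649/11.
Numerically: ≈ 149.909.
(This is only a lower bound; the true E[α(G)] may be larger.)

E[α(G)] ≥ 1649/11 ≈ 149.909.


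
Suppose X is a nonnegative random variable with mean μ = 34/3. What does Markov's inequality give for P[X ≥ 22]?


μ = E[X] = 34/3, a = 22.
Markov: P[X ≥ 22] ≤ μ/a = (34/3)/22 = 17/33.
Numerically: ≈ 0.515152.
(Since a = 22 > μ = 11.333333, the bound 17/33 is < 1 and informative.)

P[X ≥ 22] ≤ 17/33 ≈ 0.515152.


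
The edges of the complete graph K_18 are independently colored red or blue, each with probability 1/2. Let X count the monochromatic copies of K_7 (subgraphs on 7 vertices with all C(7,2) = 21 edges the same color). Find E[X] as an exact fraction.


Let X = Σ_S X_S over the C(18, 7) = 31824 subsets S of size 7, where X_S = 1 if the K_7 on S is monochromatic.
For a fixed S, the K_7 on S has C(7, 2) = 21 edges. P[all 21 edges red] = (1/2)^21, and likewise for blue, so P[monochromatic] = 2·(1/2)^21 = 2^{1 − 21} = 1/1048576.
By linearity of expectation: E[X] = C(18, 7) · 2^{1 − 21} = 31824 · 1/1048576 = 1989/65536.
Numerically: E[X] ≈ 0.03035.

E[X] = C(18,7)·2^(1−C(7,2)) = 1989/65536 ≈ 0.03035.


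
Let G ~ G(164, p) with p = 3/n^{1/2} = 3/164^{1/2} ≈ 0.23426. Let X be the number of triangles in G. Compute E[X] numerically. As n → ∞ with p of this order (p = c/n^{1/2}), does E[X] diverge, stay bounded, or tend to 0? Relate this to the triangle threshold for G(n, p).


Number of potential triangles: C(164, 3) = 721764.
Each occurs with probability p³ ≈ (0.23426)³ ≈ 1.2855767e-02.
By linearity: E[X] = C(164, 3)·p³ ≈ 721764 · 1.2855767e-02 ≈ 9278.82980.
Since α = 1/2 < 1, p = c/n^{1/2} ≫ 1/n is above the triangle threshold p ~ 1/n. Asymptotically E[X] ~ (c³/6)·n^{3(1−α)} = (3³/6)·n^{1.5} → ∞; triangles are abundant w.h.p.

E[X] ≈ 9278.82980; in regime p = Θ(1/n^{1/2}) E[X] diverges (above the triangle threshold p ~ 1/n).


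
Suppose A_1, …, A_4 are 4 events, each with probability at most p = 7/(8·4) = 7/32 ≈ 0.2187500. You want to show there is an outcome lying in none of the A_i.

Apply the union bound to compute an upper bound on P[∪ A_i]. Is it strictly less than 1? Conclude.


Union bound: P[∪_{i=1}^{4} A_i] ≤ Σ_i P[A_i] ≤ 4·p = 4·(7/32) = 7/8.
Numerically: 7/8 ≈ 0.8750000.
Is 7/8 < 1? YES.
Since P[∪ A_i] ≤ 7/8 < 1, the complement has P[∩ A_i^c] ≥ 1 − 7/8 = 1/8 > 0, so some outcome avoids every A_i.

4·p = 7/8 ≈ 0.8750000; existence CERTIFIED by the union bound.


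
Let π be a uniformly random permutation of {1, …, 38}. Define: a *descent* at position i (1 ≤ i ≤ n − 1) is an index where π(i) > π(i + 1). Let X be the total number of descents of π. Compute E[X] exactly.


Write X = Σ X_I over i = 1, …, 37, with X_I the indicator of one descent.
There are 37 indicators.
For each fixed i, the pair (π(i), π(i+1)) is a uniformly random ordered pair of distinct values from {1, …, 38}; by symmetry P[π(i) > π(i+1)] = 1/2.
By linearity: E[X] = 37 · (1/2) = (38 − 1) · (1/2) = 37/2 ≈ 18.50000.

E[X] = 37/2 = 18.50000.


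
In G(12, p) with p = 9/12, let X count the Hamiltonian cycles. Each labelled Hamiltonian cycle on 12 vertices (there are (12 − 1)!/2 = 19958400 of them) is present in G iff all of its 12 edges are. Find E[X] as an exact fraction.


K_12 has (12 − 1)!/2 = 19958400 labelled Hamiltonian cycles.
For each such Hamiltonian cycle H, let X_H = 1 if all 12 edges of H are present in G. Then P[X_H = 1] = p^{12} = (3/4)^{12} = 531441/16777216.
By linearity of expectation: E[X] = Σ_H E[X_H] = 19958400 · p^{12} = 19958400 · 531441/16777216 = 82864937925/131072.
Numerically: E[X] ≈ 6.32e+05.

E[X] = 19958400 · (3/4)^{12} = 82864937925/131072 ≈ 6.32e+05.


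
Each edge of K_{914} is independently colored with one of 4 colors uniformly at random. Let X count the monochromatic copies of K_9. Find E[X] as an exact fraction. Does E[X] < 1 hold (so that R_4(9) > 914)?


E[X] = C(914, 9) · 4^{1 − 36} = 1179217089587653905932 · 4^{−35} = 1179217089587653905932/1180591620717411303424.
As a reduced fraction: E[X] = 294804272396913476483/295147905179352825856 ≈ 0.999.
Is E[X] < 1? YES.
Since E[X] < 1, there exists a 4-coloring of K_{914} with no monochromatic K_9; hence R_4(9) > 914.

E[X] = 294804272396913476483/295147905179352825856 ≈ 0.999; E[X] < 1, so R_4(9) > 914.


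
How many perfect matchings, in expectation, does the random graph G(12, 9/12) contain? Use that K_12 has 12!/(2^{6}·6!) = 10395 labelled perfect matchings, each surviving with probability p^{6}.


K_12 has 12!/(2^{6}·6!) = 10395 labelled perfect matchings.
For each such perfect matching H, let X_H = 1 if all 6 edges of H are present in G. Then P[X_H = 1] = p^{6} = (3/4)^{6} = 729/4096.
By linearity of expectation: E[X] = Σ_H E[X_H] = 10395 · p^{6} = 10395 · 729/4096 = 7577955/4096.
Numerically: E[X] ≈ 1850.1.

E[X] = 10395 · (3/4)^{6} = 7577955/4096 ≈ 1850.1.


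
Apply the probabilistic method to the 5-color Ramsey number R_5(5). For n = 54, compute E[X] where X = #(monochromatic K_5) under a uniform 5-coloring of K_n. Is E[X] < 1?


E[X] = C(54, 5) · 5^{1 − 10} = 3162510 · 5^{−9} = 3162510/1953125.
As a reduced fraction: E[X] = 632502/390625 ≈ 1.619.
Is E[X] < 1? NO.
Since E[X] ≥ 1, the first-moment bound is inconclusive at n = 54; it does NOT by itself certify R_5(5) > 54.

E[X] = 632502/390625 ≈ 1.619; E[X] ≥ 1; first-moment method inconclusive here.


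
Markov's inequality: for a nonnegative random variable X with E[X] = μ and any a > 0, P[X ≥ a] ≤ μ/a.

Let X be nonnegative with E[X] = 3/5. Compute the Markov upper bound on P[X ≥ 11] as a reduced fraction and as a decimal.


μ = E[X] = 3/5, a = 11.
Markov: P[X ≥ 11] ≤ μ/a = (3/5)/11 = 3/55.
Numerically: ≈ 0.054545.
(Since a = 11 > μ = 0.600000, the bound 3/55 is < 1 and informative.)

P[X ≥ 11] ≤ 3/55 ≈ 0.054545.


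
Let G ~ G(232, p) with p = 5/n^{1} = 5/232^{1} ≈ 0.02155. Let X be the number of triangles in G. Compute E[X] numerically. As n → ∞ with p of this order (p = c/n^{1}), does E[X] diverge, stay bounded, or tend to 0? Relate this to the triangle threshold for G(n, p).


Number of potential triangles: C(232, 3) = 2054360.
Each occurs with probability p³ ≈ (0.02155)³ ≈ 1.001028e-05.
By linearity: E[X] = C(232, 3)·p³ ≈ 2054360 · 1.001028e-05 ≈ 20.5647.
Here α = 1, so p = 5/n is exactly at the triangle threshold p ~ 1/n. Asymptotically E[X] → c³/6 = 5³/6 = 125/6 ≈ 20.8333, a bounded constant. In this regime the triangle count is asymptotically Poisson(c³/6).

E[X] ≈ 20.5647; in regime p = Θ(1/n^{1}) E[X] stays bounded (at the triangle threshold p ~ 1/n).


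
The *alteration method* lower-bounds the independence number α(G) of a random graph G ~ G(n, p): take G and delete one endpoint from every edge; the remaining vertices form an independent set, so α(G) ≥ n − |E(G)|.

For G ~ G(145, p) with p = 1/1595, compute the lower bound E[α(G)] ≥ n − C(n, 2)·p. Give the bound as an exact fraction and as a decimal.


E[|E(G)|] = C(145, 2)·p = 10440 · (1/1595) = 72/11.
E[α(G)] ≥ n − E[|E(G)|] = 145 − 72/11 = 1523/11.
Numerically: ≈ 138.455.
(This is only a lower bound; the true E[α(G)] may be larger.)

E[α(G)] ≥ 1523/11 ≈ 138.455.


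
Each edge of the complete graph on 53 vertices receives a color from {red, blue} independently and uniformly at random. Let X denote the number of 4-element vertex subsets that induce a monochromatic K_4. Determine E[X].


Let X = Σ_S X_S over the C(53, 4) = 292825 subsets S of size 4, where X_S = 1 if the K_4 on S is monochromatic.
For a fixed S, the K_4 on S has C(4, 2) = 6 edges. P[all 6 edges red] = (1/2)^6, and likewise for blue, so P[monochromatic] = 2·(1/2)^6 = 2^{1 − 6} = 1/32.
Summing: E[X] = C(53, 4) · 2^{1 − 6} = 292825 · 1/32 = 292825/32.
Numerically: E[X] ≈ 9150.781.

E[X] = C(53,4)·2^(1−C(4,2)) = 292825/32 ≈ 9150.781.


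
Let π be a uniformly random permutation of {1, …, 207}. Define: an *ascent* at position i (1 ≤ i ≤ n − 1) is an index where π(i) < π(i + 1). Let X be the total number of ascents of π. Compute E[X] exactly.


Write X = Σ X_I over i = 1, …, 206, with X_I the indicator of one ascent.
There are 206 indicators.
For each fixed i, the pair (π(i), π(i+1)) is a uniformly random ordered pair of distinct values from {1, …, 207}; by symmetry P[π(i) < π(i+1)] = 1/2.
By linearity: E[X] = 206 · (1/2) = (207 − 1) · (1/2) = 103 ≈ 103.0000.

E[X] = 103 = 103.0000.


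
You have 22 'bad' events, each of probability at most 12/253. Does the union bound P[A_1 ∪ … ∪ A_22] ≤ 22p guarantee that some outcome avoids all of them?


Union bound: P[∪_{i=1}^{22} A_i] ≤ Σ_i P[A_i] ≤ 22·p = 22·(12/253) = 24/23.
Numerically: 24/23 ≈ 1.04348.
Is 24/23 < 1? NO.
Since the bound 24/23 is ≥ 1, the union bound is uninformative here; it does NOT by itself certify existence.

22·p = 24/23 ≈ 1.04348; existence NOT certified by the union bound.


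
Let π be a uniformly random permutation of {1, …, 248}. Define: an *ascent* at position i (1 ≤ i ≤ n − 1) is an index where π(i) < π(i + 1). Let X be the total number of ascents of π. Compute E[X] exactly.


Write X = Σ X_I over i = 1, …, 247, with X_I the indicator of one ascent.
There are 247 indicators.
For each fixed i, the pair (π(i), π(i+1)) is a uniformly random ordered pair of distinct values from {1, …, 248}; by symmetry P[π(i) < π(i+1)] = 1/2.
By linearity: E[X] = 247 · (1/2) = (248 − 1) · (1/2) = 247/2 ≈ 123.50000.

E[X] = 247/2 = 123.50000.


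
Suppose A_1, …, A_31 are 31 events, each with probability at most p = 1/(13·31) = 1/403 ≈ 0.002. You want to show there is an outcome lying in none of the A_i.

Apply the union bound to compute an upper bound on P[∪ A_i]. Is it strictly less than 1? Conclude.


Union bound: P[∪_{i=1}^{31} A_i] ≤ Σ_i P[A_i] ≤ 31·p = 31·(1/403) = 1/13.
Numerically: 1/13 ≈ 0.077.
Is 1/13 < 1? YES.
Since P[∪ A_i] ≤ 1/13 < 1, the complement has P[∩ A_i^c] ≥ 1 − 1/13 = 12/13 > 0, so some outcome avoids every A_i.

31·p = 1/13 ≈ 0.077; existence CERTIFIED by the union bound.


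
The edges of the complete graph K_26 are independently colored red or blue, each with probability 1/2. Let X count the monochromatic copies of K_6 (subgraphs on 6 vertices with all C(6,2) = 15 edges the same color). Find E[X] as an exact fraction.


Let X = Σ_S X_S over the C(26, 6) = 230230 subsets S of size 6, where X_S = 1 if the K_6 on S is monochromatic.
For a fixed S, the K_6 on S has C(6, 2) = 15 edges. P[all 15 edges red] = (1/2)^15, and likewise for blue, so P[monochromatic] = 2·(1/2)^15 = 2^{1 − 15} = 1/16384.
By linearity of expectation: E[X] = C(26, 6) · 2^{1 − 15} = 230230 · 1/16384 = 115115/8192.
Numerically: E[X] ≈ 14.05212.

E[X] = C(26,6)·2^(1−C(6,2)) = 115115/8192 ≈ 14.05212.


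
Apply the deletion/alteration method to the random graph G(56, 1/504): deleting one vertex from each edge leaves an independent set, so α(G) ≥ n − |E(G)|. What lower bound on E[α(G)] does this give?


E[|E(G)|] = C(56, 2)·p = 1540 · (1/504) = 55/18.
E[α(G)] ≥ n − E[|E(G)|] = 56 − 55/18 = 953/18.
Numerically: ≈ 52.9444.
(This is only a lower bound; the true E[α(G)] may be larger.)

E[α(G)] ≥ 953/18 ≈ 52.9444.


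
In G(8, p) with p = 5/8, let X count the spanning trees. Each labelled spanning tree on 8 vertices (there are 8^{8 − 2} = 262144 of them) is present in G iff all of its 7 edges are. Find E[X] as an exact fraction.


K_8 has 8^{8 − 2} = 262144 labelled spanning trees.
For each such spanning tree H, let X_H = 1 if all 7 edges of H are present in G. Then P[X_H = 1] = p^{7} = (5/8)^{7} = 78125/2097152.
By linearity: E[X] = Σ_H E[X_H] = 262144 · p^{7} = 262144 · 78125/2097152 = 78125/8.
Numerically: E[X] ≈ 9765.62.

E[X] = 262144 · (5/8)^{7} = 78125/8 ≈ 9765.62.


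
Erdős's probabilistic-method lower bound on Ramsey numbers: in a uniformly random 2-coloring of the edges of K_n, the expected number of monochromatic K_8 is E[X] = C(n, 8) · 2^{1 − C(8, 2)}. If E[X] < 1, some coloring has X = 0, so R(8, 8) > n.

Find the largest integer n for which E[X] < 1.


We need C(n, 8) · 2^{1 − 28} < 1, i.e. C(n, 8) < 2^{28 − 1} = 134217728.
Check values of n near the boundary:
  n = 39: C(39, 8) = 61523748; 61523748 < 134217728? YES
  n = 40: C(40, 8) = 76904685; 76904685 < 134217728? YES
  n = 41: C(41, 8) = 95548245; 95548245 < 134217728? YES
  n = 42: C(42, 8) = 118030185; 118030185 < 134217728? YES
  n = 43: C(43, 8) = 145008513; 145008513 < 134217728? NO
The largest n with C(n, 8) < 134217728 is n = 42 (where E[X] = 118030185/134217728 ≈ 0.879). Hence R(8, 8) > 42, i.e. R(8, 8) ≥ 43.

Largest n = 42; hence R(8, 8) > 42.


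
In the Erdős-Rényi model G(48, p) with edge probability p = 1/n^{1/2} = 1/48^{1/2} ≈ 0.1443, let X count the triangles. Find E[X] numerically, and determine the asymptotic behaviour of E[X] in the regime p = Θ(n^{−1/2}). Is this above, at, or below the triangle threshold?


Number of potential triangles: C(48, 3) = 17296.
Each occurs with probability p³ ≈ (0.1443)³ ≈ 3.007033e-03.
By linearity: E[X] = C(48, 3)·p³ ≈ 17296 · 3.007033e-03 ≈ 52.0096.
Since α = 1/2 < 1, p = c/n^{1/2} ≫ 1/n is above the triangle threshold p ~ 1/n. Asymptotically E[X] ~ (c³/6)·n^{3(1−α)} = (1³/6)·n^{1.5} → ∞; triangles are abundant w.h.p.

E[X] ≈ 52.0096; in regime p = Θ(1/n^{1/2}) E[X] diverges (above the triangle threshold p ~ 1/n).


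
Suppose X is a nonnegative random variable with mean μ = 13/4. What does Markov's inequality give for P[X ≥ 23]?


μ = E[X] = 13/4, a = 23.
Markov: P[X ≥ 23] ≤ μ/a = (13/4)/23 = 13/92.
Numerically: ≈ 0.141.
(Since a = 23 > μ = 3.250, the bound 13/92 is < 1 and informative.)

P[X ≥ 23] ≤ 13/92 ≈ 0.141.


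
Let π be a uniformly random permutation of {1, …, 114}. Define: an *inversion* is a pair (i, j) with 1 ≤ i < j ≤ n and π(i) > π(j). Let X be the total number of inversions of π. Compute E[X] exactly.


Write X = Σ X_I over the C(114, 2) = 6441 pairs i < j, with X_I the indicator of one inversion.
There are 6441 indicators.
For each fixed pair i < j, the values π(i) and π(j) are two distinct elements of {1, …, 114} in uniformly random order; by symmetry P[π(i) > π(j)] = 1/2.
By linearity: E[X] = 6441 · (1/2) = C(114, 2) · (1/2) = 6441/2 = 6441/2 ≈ 3220.5000.

E[X] = 6441/2 = 3220.5000.


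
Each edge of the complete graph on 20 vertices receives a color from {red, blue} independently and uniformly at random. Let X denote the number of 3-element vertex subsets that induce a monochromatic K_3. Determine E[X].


Let X = Σ_S X_S over the C(20, 3) = 1140 subsets S of size 3, where X_S = 1 if the K_3 on S is monochromatic.
For a fixed S, the K_3 on S has C(3, 2) = 3 edges. P[all 3 edges red] = (1/2)^3, and likewise for blue, so P[monochromatic] = 2·(1/2)^3 = 2^{1 − 3} = 1/4.
By linearity of expectation: E[X] = C(20, 3) · 2^{1 − 3} = 1140 · 1/4 = 285.
Numerically: E[X] ≈ 285.00000.

E[X] = C(20,3)·2^(1−C(3,2)) = 285 ≈ 285.00000.


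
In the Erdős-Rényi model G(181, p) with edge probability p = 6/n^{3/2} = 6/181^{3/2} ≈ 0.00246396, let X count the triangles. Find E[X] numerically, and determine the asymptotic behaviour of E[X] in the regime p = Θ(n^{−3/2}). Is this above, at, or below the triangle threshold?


Number of potential triangles: C(181, 3) = 971970.
Each occurs with probability p³ ≈ (0.00246396)³ ≈ 1.49589174e-08.
By linearity: E[X] = C(181, 3)·p³ ≈ 971970 · 1.49589174e-08 ≈ 0.014540.
Since α = 3/2 > 1, p = c/n^{3/2} = o(1/n) is below the triangle threshold p ~ 1/n. Asymptotically E[X] ~ (c³/6)·n^{3(1−α)} = (6³/6)·n^{-1.5} → 0, so by Markov's inequality G has no triangles w.h.p.

E[X] ≈ 0.014540; in regime p = Θ(1/n^{3/2}) E[X] tends to 0 (below the triangle threshold p ~ 1/n).


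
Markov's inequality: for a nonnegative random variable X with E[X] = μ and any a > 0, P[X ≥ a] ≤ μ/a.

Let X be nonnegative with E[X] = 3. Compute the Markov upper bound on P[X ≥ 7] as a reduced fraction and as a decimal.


μ = E[X] = 3, a = 7.
Markov: P[X ≥ 7] ≤ μ/a = (3)/7 = 3/7.
Numerically: ≈ 0.428571.
(Since a = 7 > μ = 3.000000, the bound 3/7 is < 1 and informative.)

P[X ≥ 7] ≤ 3/7 ≈ 0.428571.


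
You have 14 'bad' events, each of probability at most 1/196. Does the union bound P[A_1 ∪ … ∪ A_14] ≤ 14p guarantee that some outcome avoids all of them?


Union bound: P[∪_{i=1}^{14} A_i] ≤ Σ_i P[A_i] ≤ 14·p = 14·(1/196) = 1/14.
Numerically: 1/14 ≈ 0.071429.
Is 1/14 < 1? YES.
Since P[∪ A_i] ≤ 1/14 < 1, the complement has P[∩ A_i^c] ≥ 1 − 1/14 = 13/14 > 0, so some outcome avoids every A_i.

14·p = 1/14 ≈ 0.071429; existence CERTIFIED by the union bound.


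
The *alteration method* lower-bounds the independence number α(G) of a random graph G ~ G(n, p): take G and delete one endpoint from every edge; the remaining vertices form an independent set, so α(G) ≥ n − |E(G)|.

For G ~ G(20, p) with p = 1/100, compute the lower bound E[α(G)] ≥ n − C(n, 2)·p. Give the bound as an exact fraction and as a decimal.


E[|E(G)|] = C(20, 2)·p = 190 · (1/100) = 19/10.
E[α(G)] ≥ n − E[|E(G)|] = 20 − 19/10 = 181/10.
Numerically: ≈ 18.100.
(This is only a lower bound; the true E[α(G)] may be larger.)

E[α(G)] ≥ 181/10 ≈ 18.100.


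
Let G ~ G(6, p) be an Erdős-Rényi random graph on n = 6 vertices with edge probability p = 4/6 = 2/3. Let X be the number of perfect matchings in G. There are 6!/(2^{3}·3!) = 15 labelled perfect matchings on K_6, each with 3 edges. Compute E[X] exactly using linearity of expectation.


K_6 has 6!/(2^{3}·3!) = 15 labelled perfect matchings.
For each such perfect matching H, let X_H = 1 if all 3 edges of H are present in G. Then P[X_H = 1] = p^{3} = (2/3)^{3} = 8/27.
By linearity of expectation: E[X] = Σ_H E[X_H] = 15 · p^{3} = 15 · 8/27 = 40/9.
Numerically: E[X] ≈ 4.4444.

E[X] = 15 · (2/3)^{3} = 40/9 ≈ 4.4444.


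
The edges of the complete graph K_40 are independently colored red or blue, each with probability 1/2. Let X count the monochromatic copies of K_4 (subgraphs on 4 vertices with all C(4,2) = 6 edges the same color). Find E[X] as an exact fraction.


Let X = Σ_S X_S over the C(40, 4) = 91390 subsets S of size 4, where X_S = 1 if the K_4 on S is monochromatic.
For a fixed S, the K_4 on S has C(4, 2) = 6 edges. P[all 6 edges red] = (1/2)^6, and likewise for blue, so P[monochromatic] = 2·(1/2)^6 = 2^{1 − 6} = 1/32.
By linearity: E[X] = C(40, 4) · 2^{1 − 6} = 91390 · 1/32 = 45695/16.
Numerically: E[X] ≈ 2855.937500.

E[X] = C(40,4)·2^(1−C(4,2)) = 45695/16 ≈ 2855.937500.


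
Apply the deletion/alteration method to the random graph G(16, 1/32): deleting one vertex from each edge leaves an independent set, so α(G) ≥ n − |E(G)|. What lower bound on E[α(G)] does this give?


E[|E(G)|] = C(16, 2)·p = 120 · (1/32) = 15/4.
E[α(G)] ≥ n − E[|E(G)|] = 16 − 15/4 = 49/4.
Numerically: ≈ 12.2500.
(This is only a lower bound; the true E[α(G)] may be larger.)

E[α(G)] ≥ 49/4 ≈ 12.2500.


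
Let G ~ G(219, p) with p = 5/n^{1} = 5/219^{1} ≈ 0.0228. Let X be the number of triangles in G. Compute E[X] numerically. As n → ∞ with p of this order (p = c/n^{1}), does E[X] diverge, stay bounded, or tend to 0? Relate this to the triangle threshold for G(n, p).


Number of potential triangles: C(219, 3) = 1726669.
Each occurs with probability p³ ≈ (0.0228)³ ≈ 1.19008e-05.
By linearity: E[X] = C(219, 3)·p³ ≈ 1726669 · 1.19008e-05 ≈ 20.549.
Here α = 1, so p = 5/n is exactly at the triangle threshold p ~ 1/n. Asymptotically E[X] → c³/6 = 5³/6 = 125/6 ≈ 20.833, a bounded constant. In this regime the triangle count is asymptotically Poisson(c³/6).

E[X] ≈ 20.549; in regime p = Θ(1/n^{1}) E[X] stays bounded (at the triangle threshold p ~ 1/n).


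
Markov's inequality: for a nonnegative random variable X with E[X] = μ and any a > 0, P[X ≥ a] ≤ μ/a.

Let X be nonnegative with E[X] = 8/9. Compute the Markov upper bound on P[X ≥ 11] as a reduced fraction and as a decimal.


μ = E[X] = 8/9, a = 11.
Markov: P[X ≥ 11] ≤ μ/a = (8/9)/11 = 8/99.
Numerically: ≈ 0.08081.
(Since a = 11 > μ = 0.88889, the bound 8/99 is < 1 and informative.)

P[X ≥ 11] ≤ 8/99 ≈ 0.08081.


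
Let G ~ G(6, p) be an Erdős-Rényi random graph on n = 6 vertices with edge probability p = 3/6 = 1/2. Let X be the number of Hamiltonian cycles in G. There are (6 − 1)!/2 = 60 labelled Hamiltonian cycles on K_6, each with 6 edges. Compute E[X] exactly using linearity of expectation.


K_6 has (6 − 1)!/2 = 60 labelled Hamiltonian cycles.
For each such Hamiltonian cycle H, let X_H = 1 if all 6 edges of H are present in G. Then P[X_H = 1] = p^{6} = (1/2)^{6} = 1/64.
Summing the indicators: E[X] = Σ_H E[X_H] = 60 · p^{6} = 60 · 1/64 = 15/16.
Numerically: E[X] ≈ 0.9375.

E[X] = 60 · (1/2)^{6} = 15/16 ≈ 0.9375.


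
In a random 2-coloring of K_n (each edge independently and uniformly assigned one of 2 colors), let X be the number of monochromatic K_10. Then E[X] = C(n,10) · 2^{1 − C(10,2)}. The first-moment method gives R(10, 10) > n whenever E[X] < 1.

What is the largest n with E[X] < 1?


We need C(n, 10) · 2^{1 − 45} < 1, i.e. C(n, 10) < 2^{45 − 1} = 17592186044416.
Check values of n near the boundary:
  n = 96: C(96, 10) = 11279926456656; 11279926456656 < 17592186044416? YES
  n = 97: C(97, 10) = 12576469727536; 12576469727536 < 17592186044416? YES
  n = 98: C(98, 10) = 14005614014756; 14005614014756 < 17592186044416? YES
  n = 99: C(99, 10) = 15579278510796; 15579278510796 < 17592186044416? YES
  n = 100: C(100, 10) = 17310309456440; 17310309456440 < 17592186044416? YES
  n = 101: C(101, 10) = 19212541264840; 19212541264840 < 17592186044416? NO
  n = 102: C(102, 10) = 21300860967540; 21300860967540 < 17592186044416? NO
The largest n with C(n, 10) < 17592186044416 is n = 100 (where E[X] = 2163788682055/2199023255552 ≈ 0.98398). Hence R(10, 10) > 100, i.e. R(10, 10) ≥ 101.

Largest n = 100; hence R(10, 10) > 100.


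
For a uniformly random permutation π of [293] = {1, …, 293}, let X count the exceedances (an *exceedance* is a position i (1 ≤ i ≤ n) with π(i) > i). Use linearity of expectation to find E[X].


Write X = Σ_{i=1}^{293} X_i, where X_i = 1_{π(i) > i}.
For each fixed i, π(i) is uniform over {1, …, 293} (marginal of a uniform permutation), so P[π(i) > i] = (n − i)/n. Summing: Σ_{i=1}^{293} (n − i)/n = (0 + 1 + … + 292)/293 = 293(293 − 1)/(2·293) = (293 − 1)/2.
Hence E[X] = Σ_{i=1}^{293} (293 − i)/293 = 146 ≈ 146.000.

E[X] = 146 = 146.000.


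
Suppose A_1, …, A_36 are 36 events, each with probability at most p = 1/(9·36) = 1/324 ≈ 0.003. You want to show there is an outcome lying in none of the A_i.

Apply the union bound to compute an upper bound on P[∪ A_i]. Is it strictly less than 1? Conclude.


Union bound: P[∪_{i=1}^{36} A_i] ≤ Σ_i P[A_i] ≤ 36·p = 36·(1/324) = 1/9.
Numerically: 1/9 ≈ 0.111.
Is 1/9 < 1? YES.
Since P[∪ A_i] ≤ 1/9 < 1, the complement has P[∩ A_i^c] ≥ 1 − 1/9 = 8/9 > 0, so some outcome avoids every A_i.

36·p = 1/9 ≈ 0.111; existence CERTIFIED by the union bound.


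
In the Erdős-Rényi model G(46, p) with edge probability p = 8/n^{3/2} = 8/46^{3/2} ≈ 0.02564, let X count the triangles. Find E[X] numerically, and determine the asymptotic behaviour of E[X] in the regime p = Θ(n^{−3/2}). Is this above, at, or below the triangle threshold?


Number of potential triangles: C(46, 3) = 15180.
Each occurs with probability p³ ≈ (0.02564)³ ≈ 1.686008e-05.
By linearity: E[X] = C(46, 3)·p³ ≈ 15180 · 1.686008e-05 ≈ 0.2559.
Since α = 3/2 > 1, p = c/n^{3/2} = o(1/n) is below the triangle threshold p ~ 1/n. Asymptotically E[X] ~ (c³/6)·n^{3(1−α)} = (8³/6)·n^{-1.5} → 0, so by Markov's inequality G has no triangles w.h.p.

E[X] ≈ 0.2559; in regime p = Θ(1/n^{3/2}) E[X] tends to 0 (below the triangle threshold p ~ 1/n).


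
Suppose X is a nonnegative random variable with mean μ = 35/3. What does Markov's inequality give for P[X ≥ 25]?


μ = E[X] = 35/3, a = 25.
Markov: P[X ≥ 25] ≤ μ/a = (35/3)/25 = 7/15.
Numerically: ≈ 0.46667.
(Since a = 25 > μ = 11.66667, the bound 7/15 is < 1 and informative.)

P[X ≥ 25] ≤ 7/15 ≈ 0.46667.


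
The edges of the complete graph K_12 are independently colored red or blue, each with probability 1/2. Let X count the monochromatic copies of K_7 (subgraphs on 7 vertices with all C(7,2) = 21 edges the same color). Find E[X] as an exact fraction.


Let X = Σ_S X_S over the C(12, 7) = 792 subsets S of size 7, where X_S = 1 if the K_7 on S is monochromatic.
For a fixed S, the K_7 on S has C(7, 2) = 21 edges. P[all 21 edges red] = (1/2)^21, and likewise for blue, so P[monochromatic] = 2·(1/2)^21 = 2^{1 − 21} = 1/1048576.
By linearity of expectation: E[X] = C(12, 7) · 2^{1 − 21} = 792 · 1/1048576 = 99/131072.
Numerically: E[X] ≈ 0.00076.

E[X] = C(12,7)·2^(1−C(7,2)) = 99/131072 ≈ 0.00076.


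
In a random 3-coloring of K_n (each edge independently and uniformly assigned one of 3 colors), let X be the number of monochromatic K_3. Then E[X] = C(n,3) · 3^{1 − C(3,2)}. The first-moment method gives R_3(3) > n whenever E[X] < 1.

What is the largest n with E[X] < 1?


We need C(n, 3) · 3^{1 − 3} < 1, i.e. C(n, 3) < 3^{3 − 1} = 9.
Check values of n near the boundary:
  n = 3: C(3, 3) = 1; 1 < 9? YES
  n = 4: C(4, 3) = 4; 4 < 9? YES
  n = 5: C(5, 3) = 10; 10 < 9? NO
  n = 6: C(6, 3) = 20; 20 < 9? NO
The largest n with C(n, 3) < 9 is n = 4 (where E[X] = 4/9 ≈ 0.444). Hence R_3(3) > 4, i.e. R_3(3) ≥ 5.

Largest n = 4; hence R_3(3) > 4.


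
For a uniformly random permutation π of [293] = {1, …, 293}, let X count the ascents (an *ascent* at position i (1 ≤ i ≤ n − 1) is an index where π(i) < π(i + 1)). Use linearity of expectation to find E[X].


Write X = Σ X_I over i = 1, …, 292, with X_I the indicator of one ascent.
There are 292 indicators.
For each fixed i, the pair (π(i), π(i+1)) is a uniformly random ordered pair of distinct values from {1, …, 293}; by symmetry P[π(i) < π(i+1)] = 1/2.
By linearity: E[X] = 292 · (1/2) = (293 − 1) · (1/2) = 146 ≈ 146.000.

E[X] = 146 = 146.000.


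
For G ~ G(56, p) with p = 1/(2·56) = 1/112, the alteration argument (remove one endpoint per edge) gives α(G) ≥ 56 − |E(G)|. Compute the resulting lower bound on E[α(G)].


E[|E(G)|] = C(56, 2)·p = 1540 · (1/112) = 55/4.
E[α(G)] ≥ n − E[|E(G)|] = 56 − 55/4 = 169/4.
Numerically: ≈ 42.250.
(This is only a lower bound; the true E[α(G)] may be larger.)

E[α(G)] ≥ 169/4 ≈ 42.250.


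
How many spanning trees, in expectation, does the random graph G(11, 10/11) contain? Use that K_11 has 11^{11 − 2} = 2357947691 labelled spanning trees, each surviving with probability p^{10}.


K_11 has 11^{11 − 2} = 2357947691 labelled spanning trees.
For each such spanning tree H, let X_H = 1 if all 10 edges of H are present in G. Then P[X_H = 1] = p^{10} = (10/11)^{10} = 10000000000/25937424601.
By linearity of expectation: E[X] = Σ_H E[X_H] = 2357947691 · p^{10} = 2357947691 · 10000000000/25937424601 = 10000000000/11.
Numerically: E[X] ≈ 9.0909e+08.

E[X] = 2357947691 · (10/11)^{10} = 10000000000/11 ≈ 9.0909e+08.


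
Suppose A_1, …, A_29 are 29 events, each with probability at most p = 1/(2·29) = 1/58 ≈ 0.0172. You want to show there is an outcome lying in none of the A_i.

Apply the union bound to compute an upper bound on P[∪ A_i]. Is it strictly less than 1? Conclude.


Union bound: P[∪_{i=1}^{29} A_i] ≤ Σ_i P[A_i] ≤ 29·p = 29·(1/58) = 1/2.
Numerically: 1/2 ≈ 0.5000.
Is 1/2 < 1? YES.
Since P[∪ A_i] ≤ 1/2 < 1, the complement has P[∩ A_i^c] ≥ 1 − 1/2 = 1/2 > 0, so some outcome avoids every A_i.

29·p = 1/2 ≈ 0.5000; existence CERTIFIED by the union bound.


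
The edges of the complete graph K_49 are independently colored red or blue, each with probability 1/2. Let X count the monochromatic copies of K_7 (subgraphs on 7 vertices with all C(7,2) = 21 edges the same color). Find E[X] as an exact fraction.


Let X = Σ_S X_S over the C(49, 7) = 85900584 subsets S of size 7, where X_S = 1 if the K_7 on S is monochromatic.
For a fixed S, the K_7 on S has C(7, 2) = 21 edges. P[all 21 edges red] = (1/2)^21, and likewise for blue, so P[monochromatic] = 2·(1/2)^21 = 2^{1 − 21} = 1/1048576.
By linearity: E[X] = C(49, 7) · 2^{1 − 21} = 85900584 · 1/1048576 = 10737573/131072.
Numerically: E[X] ≈ 81.921.

E[X] = C(49,7)·2^(1−C(7,2)) = 10737573/131072 ≈ 81.921.


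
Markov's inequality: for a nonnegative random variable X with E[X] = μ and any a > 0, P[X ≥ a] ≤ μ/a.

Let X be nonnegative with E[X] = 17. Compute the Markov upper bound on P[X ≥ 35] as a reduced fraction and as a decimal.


μ = E[X] = 17, a = 35.
Markov: P[X ≥ 35] ≤ μ/a = (17)/35 = 17/35.
Numerically: ≈ 0.48571.
(Since a = 35 > μ = 17.00000, the bound 17/35 is < 1 and informative.)

P[X ≥ 35] ≤ 17/35 ≈ 0.48571.


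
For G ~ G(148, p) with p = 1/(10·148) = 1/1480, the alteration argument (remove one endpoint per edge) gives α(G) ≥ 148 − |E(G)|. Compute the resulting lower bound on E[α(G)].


E[|E(G)|] = C(148, 2)·p = 10878 · (1/1480) = 147/20.
E[α(G)] ≥ n − E[|E(G)|] = 148 − 147/20 = 2813/20.
Numerically: ≈ 140.650.
(This is only a lower bound; the true E[α(G)] may be larger.)

E[α(G)] ≥ 2813/20 ≈ 140.650.


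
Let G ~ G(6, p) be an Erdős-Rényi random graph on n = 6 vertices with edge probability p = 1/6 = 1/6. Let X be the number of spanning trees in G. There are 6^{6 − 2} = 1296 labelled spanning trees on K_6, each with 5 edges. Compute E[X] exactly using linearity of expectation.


K_6 has 6^{6 − 2} = 1296 labelled spanning trees.
For each such spanning tree H, let X_H = 1 if all 5 edges of H are present in G. Then P[X_H = 1] = p^{5} = (1/6)^{5} = 1/7776.
By linearity: E[X] = Σ_H E[X_H] = 1296 · p^{5} = 1296 · 1/7776 = 1/6.
Numerically: E[X] ≈ 0.16667.

E[X] = 1296 · (1/6)^{5} = 1/6 ≈ 0.16667.


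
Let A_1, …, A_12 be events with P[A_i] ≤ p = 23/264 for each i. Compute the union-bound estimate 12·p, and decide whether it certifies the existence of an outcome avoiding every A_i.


Union bound: P[∪_{i=1}^{12} A_i] ≤ Σ_i P[A_i] ≤ 12·p = 12·(23/264) = 23/22.
Numerically: 23/22 ≈ 1.045.
Is 23/22 < 1? NO.
Since the bound 23/22 is ≥ 1, the union bound is uninformative here; it does NOT by itself certify existence.

12·p = 23/22 ≈ 1.045; existence NOT certified by the union bound.


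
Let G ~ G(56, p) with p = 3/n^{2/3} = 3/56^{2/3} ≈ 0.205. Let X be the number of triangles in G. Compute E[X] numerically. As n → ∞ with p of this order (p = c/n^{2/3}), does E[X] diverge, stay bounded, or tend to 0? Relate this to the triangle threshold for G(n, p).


Number of potential triangles: C(56, 3) = 27720.
Each occurs with probability p³ ≈ (0.205)³ ≈ 8.609694e-03.
By linearity: E[X] = C(56, 3)·p³ ≈ 27720 · 8.609694e-03 ≈ 238.6607.
Since α = 2/3 < 1, p = c/n^{2/3} ≫ 1/n is above the triangle threshold p ~ 1/n. Asymptotically E[X] ~ (c³/6)·n^{3(1−α)} = (3³/6)·n^{1} → ∞; triangles are abundant w.h.p.

E[X] ≈ 238.6607; in regime p = Θ(1/n^{2/3}) E[X] diverges (above the triangle threshold p ~ 1/n).


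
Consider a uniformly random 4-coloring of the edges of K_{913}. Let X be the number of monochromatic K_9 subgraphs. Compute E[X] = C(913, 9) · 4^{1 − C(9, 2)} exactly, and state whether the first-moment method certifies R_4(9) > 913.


E[X] = C(913, 9) · 4^{1 − 36} = 1167605542753639808390 · 4^{−35} = 1167605542753639808390/1180591620717411303424.
As a reduced fraction: E[X] = 583802771376819904195/590295810358705651712 ≈ 0.9890004.
Is E[X] < 1? YES.
Since E[X] < 1, there exists a 4-coloring of K_{913} with no monochromatic K_9; hence R_4(9) > 913.

E[X] = 583802771376819904195/590295810358705651712 ≈ 0.9890004; E[X] < 1, so R_4(9) > 913.


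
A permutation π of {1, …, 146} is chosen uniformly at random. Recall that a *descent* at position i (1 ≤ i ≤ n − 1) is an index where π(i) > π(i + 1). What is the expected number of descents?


Write X = Σ X_I over i = 1, …, 145, with X_I the indicator of one descent.
There are 145 indicators.
For each fixed i, the pair (π(i), π(i+1)) is a uniformly random ordered pair of distinct values from {1, …, 146}; by symmetry P[π(i) > π(i+1)] = 1/2.
By linearity: E[X] = 145 · (1/2) = (146 − 1) · (1/2) = 145/2 ≈ 72.5000.

E[X] = 145/2 = 72.5000.


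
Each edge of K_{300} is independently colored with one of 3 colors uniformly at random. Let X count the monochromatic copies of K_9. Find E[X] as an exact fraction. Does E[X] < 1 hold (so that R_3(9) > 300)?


E[X] = C(300, 9) · 3^{1 − 36} = 48052241692154700 · 3^{−35} = 48052241692154700/50031545098999707.
As a reduced fraction: E[X] = 16017413897384900/16677181699666569 ≈ 0.960.
Is E[X] < 1? YES.
Since E[X] < 1, there exists a 3-coloring of K_{300} with no monochromatic K_9; hence R_3(9) > 300.

E[X] = 16017413897384900/16677181699666569 ≈ 0.960; E[X] < 1, so R_3(9) > 300.


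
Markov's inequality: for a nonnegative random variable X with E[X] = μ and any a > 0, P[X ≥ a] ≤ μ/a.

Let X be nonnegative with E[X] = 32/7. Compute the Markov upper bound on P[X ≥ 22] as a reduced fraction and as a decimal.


μ = E[X] = 32/7, a = 22.
Markov: P[X ≥ 22] ≤ μ/a = (32/7)/22 = 16/77.
Numerically: ≈ 0.207792.
(Since a = 22 > μ = 4.571429, the bound 16/77 is < 1 and informative.)

P[X ≥ 22] ≤ 16/77 ≈ 0.207792.


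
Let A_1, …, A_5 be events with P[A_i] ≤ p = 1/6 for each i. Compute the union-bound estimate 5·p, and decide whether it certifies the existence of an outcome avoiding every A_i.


Union bound: P[∪_{i=1}^{5} A_i] ≤ Σ_i P[A_i] ≤ 5·p = 5·(1/6) = 5/6.
Numerically: 5/6 ≈ 0.833.
Is 5/6 < 1? YES.
Since P[∪ A_i] ≤ 5/6 < 1, the complement has P[∩ A_i^c] ≥ 1 − 5/6 = 1/6 > 0, so some outcome avoids every A_i.

5·p = 5/6 ≈ 0.833; existence CERTIFIED by the union bound.


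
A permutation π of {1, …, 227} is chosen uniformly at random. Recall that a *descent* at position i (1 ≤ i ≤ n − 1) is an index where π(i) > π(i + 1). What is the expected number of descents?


Write X = Σ X_I over i = 1, …, 226, with X_I the indicator of one descent.
There are 226 indicators.
For each fixed i, the pair (π(i), π(i+1)) is a uniformly random ordered pair of distinct values from {1, …, 227}; by symmetry P[π(i) > π(i+1)] = 1/2.
By linearity: E[X] = 226 · (1/2) = (227 − 1) · (1/2) = 113 ≈ 113.000.

E[X] = 113 = 113.000.


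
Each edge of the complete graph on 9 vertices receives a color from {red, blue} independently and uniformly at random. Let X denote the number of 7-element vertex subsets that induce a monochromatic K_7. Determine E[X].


Let X = Σ_S X_S over the C(9, 7) = 36 subsets S of size 7, where X_S = 1 if the K_7 on S is monochromatic.
For a fixed S, the K_7 on S has C(7, 2) = 21 edges. P[all 21 edges red] = (1/2)^21, and likewise for blue, so P[monochromatic] = 2·(1/2)^21 = 2^{1 − 21} = 1/1048576.
By linearity: E[X] = C(9, 7) · 2^{1 − 21} = 36 · 1/1048576 = 9/262144.
Numerically: E[X] ≈ 0.00003.

E[X] = C(9,7)·2^(1−C(7,2)) = 9/262144 ≈ 0.00003.


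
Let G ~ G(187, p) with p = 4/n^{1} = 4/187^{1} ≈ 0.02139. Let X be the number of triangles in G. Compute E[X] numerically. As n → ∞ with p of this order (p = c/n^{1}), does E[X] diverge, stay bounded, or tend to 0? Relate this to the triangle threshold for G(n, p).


Number of potential triangles: C(187, 3) = 1072445.
Each occurs with probability p³ ≈ (0.02139)³ ≈ 9.7871254e-06.
By linearity: E[X] = C(187, 3)·p³ ≈ 1072445 · 9.7871254e-06 ≈ 10.49615.
Here α = 1, so p = 4/n is exactly at the triangle threshold p ~ 1/n. Asymptotically E[X] → c³/6 = 4³/6 = 32/3 ≈ 10.66667, a bounded constant. In this regime the triangle count is asymptotically Poisson(c³/6).

E[X] ≈ 10.49615; in regime p = Θ(1/n^{1}) E[X] stays bounded (at the triangle threshold p ~ 1/n).


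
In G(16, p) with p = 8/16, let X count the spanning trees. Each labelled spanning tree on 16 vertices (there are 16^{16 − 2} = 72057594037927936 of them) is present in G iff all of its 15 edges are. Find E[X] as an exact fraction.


K_16 has 16^{16 − 2} = 72057594037927936 labelled spanning trees.
For each such spanning tree H, let X_H = 1 if all 15 edges of H are present in G. Then P[X_H = 1] = p^{15} = (1/2)^{15} = 1/32768.
By linearity of expectation: E[X] = Σ_H E[X_H] = 72057594037927936 · p^{15} = 72057594037927936 · 1/32768 = 2199023255552.
Numerically: E[X] ≈ 2.19902e+12.

E[X] = 72057594037927936 · (1/2)^{15} = 2199023255552 ≈ 2.19902e+12.


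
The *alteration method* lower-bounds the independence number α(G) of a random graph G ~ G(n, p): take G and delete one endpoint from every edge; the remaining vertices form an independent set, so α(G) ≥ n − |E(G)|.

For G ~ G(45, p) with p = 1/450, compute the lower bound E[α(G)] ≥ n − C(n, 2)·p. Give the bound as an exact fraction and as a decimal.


E[|E(G)|] = C(45, 2)·p = 990 · (1/450) = 11/5.
E[α(G)] ≥ n − E[|E(G)|] = 45 − 11/5 = 214/5.
Numerically: ≈ 42.8000.
(This is only a lower bound; the true E[α(G)] may be larger.)

E[α(G)] ≥ 214/5 ≈ 42.8000.


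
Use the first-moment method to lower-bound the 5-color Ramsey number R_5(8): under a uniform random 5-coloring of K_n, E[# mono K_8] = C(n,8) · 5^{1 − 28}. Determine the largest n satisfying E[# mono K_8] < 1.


We need C(n, 8) · 5^{1 − 28} < 1, i.e. C(n, 8) < 5^{28 − 1} = 7450580596923828125.
Check values of n near the boundary:
  n = 857: C(857, 8) = 6983854138365964575; 6983854138365964575 < 7450580596923828125? YES
  n = 858: C(858, 8) = 7049584530256467771; 7049584530256467771 < 7450580596923828125? YES
  n = 859: C(859, 8) = 7115855595170747139; 7115855595170747139 < 7450580596923828125? YES
  n = 860: C(860, 8) = 7182671140665308145; 7182671140665308145 < 7450580596923828125? YES
  n = 861: C(861, 8) = 7250034996615275865; 7250034996615275865 < 7450580596923828125? YES
  n = 862: C(862, 8) = 7317951015318931845; 7317951015318931845 < 7450580596923828125? YES
  n = 863: C(863, 8) = 7386423071602617757; 7386423071602617757 < 7450580596923828125? YES
  n = 864: C(864, 8) = 7455455062926006708; 7455455062926006708 < 7450580596923828125? NO
  n = 865: C(865, 8) = 7525050909487743060; 7525050909487743060 < 7450580596923828125? NO
The largest n with C(n, 8) < 7450580596923828125 is n = 863 (where E[X] = 7386423071602617757/7450580596923828125 ≈ 0.9914). Hence R_5(8) > 863, i.e. R_5(8) ≥ 864.

Largest n = 863; hence R_5(8) > 863.


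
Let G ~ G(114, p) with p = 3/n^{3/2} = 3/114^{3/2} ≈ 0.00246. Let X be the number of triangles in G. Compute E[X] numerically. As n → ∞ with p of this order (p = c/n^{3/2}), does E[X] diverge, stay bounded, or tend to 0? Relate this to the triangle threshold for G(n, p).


Number of potential triangles: C(114, 3) = 240464.
Each occurs with probability p³ ≈ (0.00246)³ ≈ 1.49724e-08.
By linearity: E[X] = C(114, 3)·p³ ≈ 240464 · 1.49724e-08 ≈ 0.004.
Since α = 3/2 > 1, p = c/n^{3/2} = o(1/n) is below the triangle threshold p ~ 1/n. Asymptotically E[X] ~ (c³/6)·n^{3(1−α)} = (3³/6)·n^{-1.5} → 0, so by Markov's inequality G has no triangles w.h.p.

E[X] ≈ 0.004; in regime p = Θ(1/n^{3/2}) E[X] tends to 0 (below the triangle threshold p ~ 1/n).
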